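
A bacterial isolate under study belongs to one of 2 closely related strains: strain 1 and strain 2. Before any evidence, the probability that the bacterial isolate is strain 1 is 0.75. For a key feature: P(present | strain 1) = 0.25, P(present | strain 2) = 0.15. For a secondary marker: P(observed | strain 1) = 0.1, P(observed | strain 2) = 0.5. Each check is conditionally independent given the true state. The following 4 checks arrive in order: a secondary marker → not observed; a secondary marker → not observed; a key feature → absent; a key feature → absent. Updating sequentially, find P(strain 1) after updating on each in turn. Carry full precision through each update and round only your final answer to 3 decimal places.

0.883

After a secondary marker='not observed': P(strain 1) = 0.9·0.7500 / (0.9·0.7500 + 0.5·0.2500) ≈ 0.8438
After a secondary marker='not observed': P(strain 1) = 0.9·0.8438 / (0.9·0.8438 + 0.5·0.1562) ≈ 0.9067
After a key feature='absent': P(strain 1) = 0.75·0.9067 / (0.75·0.9067 + 0.85·0.0933) ≈ 0.8956
After a key feature='absent': P(strain 1) = 0.75·0.8956 / (0.75·0.8956 + 0.85·0.1044) ≈ 0.8833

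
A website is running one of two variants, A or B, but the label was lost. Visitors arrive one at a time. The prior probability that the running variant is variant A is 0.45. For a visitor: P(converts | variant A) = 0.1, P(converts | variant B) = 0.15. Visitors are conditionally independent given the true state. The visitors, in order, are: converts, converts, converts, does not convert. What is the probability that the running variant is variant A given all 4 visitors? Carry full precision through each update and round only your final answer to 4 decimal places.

0.2043

Apply Bayes' rule sequentially, carrying P(A) forward.
After 'converts': P(A) = 0.1·0.4500 / (0.1·0.4500 + 0.15·0.5500) ≈ 0.3529
After 'converts': P(A) = 0.1·0.3529 / (0.1·0.3529 + 0.15·0.6471) ≈ 0.2667
After 'converts': P(A) = 0.1·0.2667 / (0.1·0.2667 + 0.15·0.7333) ≈ 0.1951
After 'does not convert': P(A) = 0.9·0.1951 / (0.9·0.1951 + 0.85·0.8049) ≈ 0.2043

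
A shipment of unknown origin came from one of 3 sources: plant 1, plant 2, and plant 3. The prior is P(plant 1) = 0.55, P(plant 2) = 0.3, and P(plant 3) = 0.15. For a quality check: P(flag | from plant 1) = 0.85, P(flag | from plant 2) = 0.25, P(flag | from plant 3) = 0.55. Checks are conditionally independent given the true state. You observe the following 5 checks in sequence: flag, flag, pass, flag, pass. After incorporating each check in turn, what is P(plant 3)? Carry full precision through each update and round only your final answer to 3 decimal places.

Each posterior becomes the prior for the next update.
After 'flag': normaliser = 0.85·0.5500 + 0.25·0.3000 + 0.55·0.1500; P(plant 1) ≈ 0.7480, P(plant 2) ≈ 0.1200, P(plant 3) ≈ 0.1320
After 'flag': normaliser = 0.85·0.7480 + 0.25·0.1200 + 0.55·0.1320; P(plant 1) ≈ 0.8611, P(plant 2) ≈ 0.0406, P(plant 3) ≈ 0.0983
After 'pass': normaliser = 0.15·0.8611 + 0.75·0.0406 + 0.45·0.0983; P(plant 1) ≈ 0.6335, P(plant 2) ≈ 0.1495, P(plant 3) ≈ 0.2170
After 'flag': normaliser = 0.85·0.6335 + 0.25·0.1495 + 0.55·0.2170; P(plant 1) ≈ 0.7746, P(plant 2) ≈ 0.0537, P(plant 3) ≈ 0.1717
After 'pass': normaliser = 0.15·0.7746 + 0.75·0.0537 + 0.45·0.1717; P(plant 1) ≈ 0.4970, P(plant 2) ≈ 0.1724, P(plant 3) ≈ 0.3305

0.331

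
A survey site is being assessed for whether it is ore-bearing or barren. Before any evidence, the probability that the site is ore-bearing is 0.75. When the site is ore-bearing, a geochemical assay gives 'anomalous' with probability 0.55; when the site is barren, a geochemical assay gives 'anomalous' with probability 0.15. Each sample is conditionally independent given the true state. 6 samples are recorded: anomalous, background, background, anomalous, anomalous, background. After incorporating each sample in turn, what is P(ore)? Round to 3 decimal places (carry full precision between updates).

0.956

After 'anomalous': P(ore) = 0.55·0.7500 / (0.55·0.7500 + 0.15·0.2500) ≈ 0.9167
After 'background': P(ore) = 0.45·0.9167 / (0.45·0.9167 + 0.85·0.0833) ≈ 0.8534
After 'background': P(ore) = 0.45·0.8534 / (0.45·0.8534 + 0.85·0.1466) ≈ 0.7551
After 'anomalous': P(ore) = 0.55·0.7551 / (0.55·0.7551 + 0.15·0.2449) ≈ 0.9187
After 'anomalous': P(ore) = 0.55·0.9187 / (0.55·0.9187 + 0.15·0.0813) ≈ 0.9764
After 'background': P(ore) = 0.45·0.9764 / (0.45·0.9764 + 0.85·0.0236) ≈ 0.9564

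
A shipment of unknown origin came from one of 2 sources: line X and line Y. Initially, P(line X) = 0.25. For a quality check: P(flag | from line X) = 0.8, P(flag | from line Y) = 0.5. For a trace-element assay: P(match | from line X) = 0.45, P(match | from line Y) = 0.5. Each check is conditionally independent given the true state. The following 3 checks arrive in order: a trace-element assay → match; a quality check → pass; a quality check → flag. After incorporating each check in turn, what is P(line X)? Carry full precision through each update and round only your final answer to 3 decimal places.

After a trace-element assay='match': P(line X) = 0.45·0.2500 / (0.45·0.2500 + 0.5·0.7500) ≈ 0.2308
After a quality check='pass': P(line X) = 0.2·0.2308 / (0.2·0.2308 + 0.5·0.7692) ≈ 0.1071
After a quality check='flag': P(line X) = 0.8·0.1071 / (0.8·0.1071 + 0.5·0.8929) ≈ 0.1611

0.161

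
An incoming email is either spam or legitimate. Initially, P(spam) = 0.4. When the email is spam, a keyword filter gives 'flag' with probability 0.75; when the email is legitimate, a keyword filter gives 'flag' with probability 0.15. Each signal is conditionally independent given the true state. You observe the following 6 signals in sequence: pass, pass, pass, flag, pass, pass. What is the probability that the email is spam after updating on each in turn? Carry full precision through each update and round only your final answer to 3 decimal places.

After 'pass': P(spam) = 0.25·0.4000 / (0.25·0.4000 + 0.85·0.6000) ≈ 0.1639
After 'pass': P(spam) = 0.25·0.1639 / (0.25·0.1639 + 0.85·0.8361) ≈ 0.0545
After 'pass': P(spam) = 0.25·0.0545 / (0.25·0.0545 + 0.85·0.9455) ≈ 0.0167
After 'flag': P(spam) = 0.75·0.0167 / (0.75·0.0167 + 0.15·0.9833) ≈ 0.0782
After 'pass': P(spam) = 0.25·0.0782 / (0.25·0.0782 + 0.85·0.9218) ≈ 0.0243
After 'pass': P(spam) = 0.25·0.0243 / (0.25·0.0243 + 0.85·0.9757) ≈ 0.0073

0.007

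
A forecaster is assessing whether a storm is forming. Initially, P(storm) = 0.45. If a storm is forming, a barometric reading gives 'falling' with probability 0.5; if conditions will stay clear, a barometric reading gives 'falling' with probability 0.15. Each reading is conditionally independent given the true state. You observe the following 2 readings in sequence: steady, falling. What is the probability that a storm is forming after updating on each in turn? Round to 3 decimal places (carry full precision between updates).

0.616

After 'steady': P(storm) = 0.5·0.4500 / (0.5·0.4500 + 0.85·0.5500) ≈ 0.3249
After 'falling': P(storm) = 0.5·0.3249 / (0.5·0.3249 + 0.15·0.6751) ≈ 0.6160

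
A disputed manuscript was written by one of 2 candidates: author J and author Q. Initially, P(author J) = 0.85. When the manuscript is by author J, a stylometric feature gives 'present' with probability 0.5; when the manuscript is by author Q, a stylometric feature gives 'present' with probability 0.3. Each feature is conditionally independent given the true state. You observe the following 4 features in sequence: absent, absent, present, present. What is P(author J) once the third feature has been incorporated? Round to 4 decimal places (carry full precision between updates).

0.8281

Each posterior becomes the prior for the next update.
After 'absent': P(author J) = 0.5·0.8500 / (0.5·0.8500 + 0.7·0.1500) ≈ 0.8019
After 'absent': P(author J) = 0.5·0.8019 / (0.5·0.8019 + 0.7·0.1981) ≈ 0.7430
After 'present': P(author J) = 0.5·0.7430 / (0.5·0.7430 + 0.3·0.2570) ≈ 0.8281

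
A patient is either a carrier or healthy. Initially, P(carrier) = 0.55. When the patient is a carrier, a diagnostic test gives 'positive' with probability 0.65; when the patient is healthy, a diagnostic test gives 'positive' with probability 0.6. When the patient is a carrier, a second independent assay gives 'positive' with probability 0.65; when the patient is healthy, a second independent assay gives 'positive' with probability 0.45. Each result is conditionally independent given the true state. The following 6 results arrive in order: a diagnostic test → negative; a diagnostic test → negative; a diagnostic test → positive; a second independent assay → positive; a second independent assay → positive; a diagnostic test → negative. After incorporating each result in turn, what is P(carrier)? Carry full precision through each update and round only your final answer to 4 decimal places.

After a diagnostic test='negative': P(carrier) = 0.35·0.5500 / (0.35·0.5500 + 0.4·0.4500) ≈ 0.5168
After a diagnostic test='negative': P(carrier) = 0.35·0.5168 / (0.35·0.5168 + 0.4·0.4832) ≈ 0.4834
After a diagnostic test='positive': P(carrier) = 0.65·0.4834 / (0.65·0.4834 + 0.6·0.5166) ≈ 0.5034
After a second independent assay='positive': P(carrier) = 0.65·0.5034 / (0.65·0.5034 + 0.45·0.4966) ≈ 0.5942
After a second independent assay='positive': P(carrier) = 0.65·0.5942 / (0.65·0.5942 + 0.45·0.4058) ≈ 0.6790
After a diagnostic test='negative': P(carrier) = 0.35·0.6790 / (0.35·0.6790 + 0.4·0.3210) ≈ 0.6492

0.6492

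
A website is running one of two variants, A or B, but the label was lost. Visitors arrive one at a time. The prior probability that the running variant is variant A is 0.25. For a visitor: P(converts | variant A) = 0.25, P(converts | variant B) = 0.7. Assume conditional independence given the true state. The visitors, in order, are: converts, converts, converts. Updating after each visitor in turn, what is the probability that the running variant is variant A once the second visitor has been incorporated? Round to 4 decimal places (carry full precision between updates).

Each posterior becomes the prior for the next update.
After 'converts': P(A) = 0.25·0.2500 / (0.25·0.2500 + 0.7·0.7500) ≈ 0.1064
After 'converts': P(A) = 0.25·0.1064 / (0.25·0.1064 + 0.7·0.8936) ≈ 0.0408

0.0408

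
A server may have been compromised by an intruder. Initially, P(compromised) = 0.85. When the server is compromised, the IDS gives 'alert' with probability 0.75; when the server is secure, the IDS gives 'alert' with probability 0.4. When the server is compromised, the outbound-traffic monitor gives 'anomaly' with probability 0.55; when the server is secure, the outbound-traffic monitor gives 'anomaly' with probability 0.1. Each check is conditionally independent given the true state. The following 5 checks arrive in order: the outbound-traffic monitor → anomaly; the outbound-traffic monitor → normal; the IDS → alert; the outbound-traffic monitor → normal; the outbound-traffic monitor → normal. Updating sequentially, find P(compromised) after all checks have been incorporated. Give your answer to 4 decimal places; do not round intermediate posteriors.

0.8796

After the outbound-traffic monitor='anomaly': P(compromised) = 0.55·0.8500 / (0.55·0.8500 + 0.1·0.1500) ≈ 0.9689
After the outbound-traffic monitor='normal': P(compromised) = 0.45·0.9689 / (0.45·0.9689 + 0.9·0.0311) ≈ 0.9397
After the IDS='alert': P(compromised) = 0.75·0.9397 / (0.75·0.9397 + 0.4·0.0603) ≈ 0.9669
After the outbound-traffic monitor='normal': P(compromised) = 0.45·0.9669 / (0.45·0.9669 + 0.9·0.0331) ≈ 0.9359
After the outbound-traffic monitor='normal': P(compromised) = 0.45·0.9359 / (0.45·0.9359 + 0.9·0.0641) ≈ 0.8796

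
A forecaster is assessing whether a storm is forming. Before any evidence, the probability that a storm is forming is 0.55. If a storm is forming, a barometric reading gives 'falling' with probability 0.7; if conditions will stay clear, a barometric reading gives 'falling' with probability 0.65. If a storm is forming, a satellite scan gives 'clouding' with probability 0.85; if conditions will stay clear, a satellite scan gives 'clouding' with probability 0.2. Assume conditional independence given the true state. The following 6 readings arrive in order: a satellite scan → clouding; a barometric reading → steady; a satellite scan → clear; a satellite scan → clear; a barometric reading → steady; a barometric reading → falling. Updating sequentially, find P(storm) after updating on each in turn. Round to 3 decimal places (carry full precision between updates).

0.126

After a satellite scan='clouding': P(storm) = 0.85·0.5500 / (0.85·0.5500 + 0.2·0.4500) ≈ 0.8386
After a barometric reading='steady': P(storm) = 0.3·0.8386 / (0.3·0.8386 + 0.35·0.1614) ≈ 0.8166
After a satellite scan='clear': P(storm) = 0.15·0.8166 / (0.15·0.8166 + 0.8·0.1834) ≈ 0.4550
After a satellite scan='clear': P(storm) = 0.15·0.4550 / (0.15·0.4550 + 0.8·0.5450) ≈ 0.1353
After a barometric reading='steady': P(storm) = 0.3·0.1353 / (0.3·0.1353 + 0.35·0.8647) ≈ 0.1183
After a barometric reading='falling': P(storm) = 0.7·0.1183 / (0.7·0.1183 + 0.65·0.8817) ≈ 0.1262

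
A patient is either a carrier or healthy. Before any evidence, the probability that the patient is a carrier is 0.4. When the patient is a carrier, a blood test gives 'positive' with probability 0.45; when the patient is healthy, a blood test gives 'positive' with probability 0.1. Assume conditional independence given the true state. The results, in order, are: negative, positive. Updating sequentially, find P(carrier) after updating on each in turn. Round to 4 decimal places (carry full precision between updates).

0.6471

After 'negative': P(carrier) = 0.55·0.4000 / (0.55·0.4000 + 0.9·0.6000) ≈ 0.2895
After 'positive': P(carrier) = 0.45·0.2895 / (0.45·0.2895 + 0.1·0.7105) ≈ 0.6471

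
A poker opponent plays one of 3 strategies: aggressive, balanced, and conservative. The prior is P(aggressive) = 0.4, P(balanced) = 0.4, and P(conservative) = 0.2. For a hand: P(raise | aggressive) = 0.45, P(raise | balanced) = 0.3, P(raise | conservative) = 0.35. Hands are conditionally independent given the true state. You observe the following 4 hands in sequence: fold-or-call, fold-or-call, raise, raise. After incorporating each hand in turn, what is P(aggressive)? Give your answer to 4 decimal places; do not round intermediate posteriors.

0.4668

After 'fold-or-call': normaliser = 0.55·0.4000 + 0.7·0.4000 + 0.65·0.2000; P(aggressive) ≈ 0.3492, P(balanced) ≈ 0.4444, P(conservative) ≈ 0.2063
After 'fold-or-call': normaliser = 0.55·0.3492 + 0.7·0.4444 + 0.65·0.2063; P(aggressive) ≈ 0.3014, P(balanced) ≈ 0.4882, P(conservative) ≈ 0.2105
After 'raise': normaliser = 0.45·0.3014 + 0.3·0.4882 + 0.35·0.2105; P(aggressive) ≈ 0.3812, P(balanced) ≈ 0.4117, P(conservative) ≈ 0.2071
After 'raise': normaliser = 0.45·0.3812 + 0.3·0.4117 + 0.35·0.2071; P(aggressive) ≈ 0.4668, P(balanced) ≈ 0.3360, P(conservative) ≈ 0.1972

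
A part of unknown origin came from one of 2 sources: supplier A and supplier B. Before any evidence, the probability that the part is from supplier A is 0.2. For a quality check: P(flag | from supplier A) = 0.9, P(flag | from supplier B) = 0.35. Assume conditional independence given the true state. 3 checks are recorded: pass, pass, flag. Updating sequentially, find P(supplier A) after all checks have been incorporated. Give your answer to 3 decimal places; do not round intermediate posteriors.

0.015

Apply Bayes' rule sequentially, carrying P(supplier A) forward.
After 'pass': P(supplier A) = 0.1·0.2000 / (0.1·0.2000 + 0.65·0.8000) ≈ 0.0370
After 'pass': P(supplier A) = 0.1·0.0370 / (0.1·0.0370 + 0.65·0.9630) ≈ 0.0059
After 'flag': P(supplier A) = 0.9·0.0059 / (0.9·0.0059 + 0.35·0.9941) ≈ 0.0150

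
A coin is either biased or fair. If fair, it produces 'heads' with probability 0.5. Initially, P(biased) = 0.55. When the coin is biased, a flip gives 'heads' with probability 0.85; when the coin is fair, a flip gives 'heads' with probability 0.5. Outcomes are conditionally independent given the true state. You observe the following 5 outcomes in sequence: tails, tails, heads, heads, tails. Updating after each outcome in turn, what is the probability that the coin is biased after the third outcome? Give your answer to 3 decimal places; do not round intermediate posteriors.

0.158

After 'tails': P(biased) = 0.15·0.5500 / (0.15·0.5500 + 0.5·0.4500) ≈ 0.2683
After 'tails': P(biased) = 0.15·0.2683 / (0.15·0.2683 + 0.5·0.7317) ≈ 0.0991
After 'heads': P(biased) = 0.85·0.0991 / (0.85·0.0991 + 0.5·0.9009) ≈ 0.1575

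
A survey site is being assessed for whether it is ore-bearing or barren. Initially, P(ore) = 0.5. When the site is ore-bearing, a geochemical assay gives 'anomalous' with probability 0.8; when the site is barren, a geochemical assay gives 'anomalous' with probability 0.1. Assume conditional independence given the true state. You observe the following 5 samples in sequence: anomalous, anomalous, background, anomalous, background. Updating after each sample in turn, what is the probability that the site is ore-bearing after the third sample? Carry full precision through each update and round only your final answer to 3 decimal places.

0.934

After 'anomalous': P(ore) = 0.8·0.5000 / (0.8·0.5000 + 0.1·0.5000) ≈ 0.8889
After 'anomalous': P(ore) = 0.8·0.8889 / (0.8·0.8889 + 0.1·0.1111) ≈ 0.9846
After 'background': P(ore) = 0.2·0.9846 / (0.2·0.9846 + 0.9·0.0154) ≈ 0.9343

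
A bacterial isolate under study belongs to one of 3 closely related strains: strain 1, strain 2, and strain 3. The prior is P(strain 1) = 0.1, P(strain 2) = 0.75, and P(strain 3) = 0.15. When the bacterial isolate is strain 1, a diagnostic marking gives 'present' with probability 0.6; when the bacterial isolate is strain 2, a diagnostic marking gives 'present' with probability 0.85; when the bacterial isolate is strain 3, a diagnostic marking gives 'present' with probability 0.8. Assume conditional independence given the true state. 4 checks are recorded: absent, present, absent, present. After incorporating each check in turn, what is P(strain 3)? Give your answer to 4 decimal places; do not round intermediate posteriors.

Each posterior becomes the prior for the next update.
After 'absent': normaliser = 0.4·0.1000 + 0.15·0.7500 + 0.2·0.1500; P(strain 1) ≈ 0.2192, P(strain 2) ≈ 0.6164, P(strain 3) ≈ 0.1644
After 'present': normaliser = 0.6·0.2192 + 0.85·0.6164 + 0.8·0.1644; P(strain 1) ≈ 0.1671, P(strain 2) ≈ 0.6658, P(strain 3) ≈ 0.1671
After 'absent': normaliser = 0.4·0.1671 + 0.15·0.6658 + 0.2·0.1671; P(strain 1) ≈ 0.3340, P(strain 2) ≈ 0.4990, P(strain 3) ≈ 0.1670
After 'present': normaliser = 0.6·0.3340 + 0.85·0.4990 + 0.8·0.1670; P(strain 1) ≈ 0.2643, P(strain 2) ≈ 0.5595, P(strain 3) ≈ 0.1762

0.1762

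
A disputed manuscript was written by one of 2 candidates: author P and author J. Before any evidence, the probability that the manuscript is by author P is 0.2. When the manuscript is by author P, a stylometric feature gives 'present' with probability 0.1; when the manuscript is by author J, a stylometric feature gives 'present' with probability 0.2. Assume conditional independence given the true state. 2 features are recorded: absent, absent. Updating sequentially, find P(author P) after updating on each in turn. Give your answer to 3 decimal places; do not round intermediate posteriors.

Each posterior becomes the prior for the next update.
After 'absent': P(author P) = 0.9·0.2000 / (0.9·0.2000 + 0.8·0.8000) ≈ 0.2195
After 'absent': P(author P) = 0.9·0.2195 / (0.9·0.2195 + 0.8·0.7805) ≈ 0.2404

0.240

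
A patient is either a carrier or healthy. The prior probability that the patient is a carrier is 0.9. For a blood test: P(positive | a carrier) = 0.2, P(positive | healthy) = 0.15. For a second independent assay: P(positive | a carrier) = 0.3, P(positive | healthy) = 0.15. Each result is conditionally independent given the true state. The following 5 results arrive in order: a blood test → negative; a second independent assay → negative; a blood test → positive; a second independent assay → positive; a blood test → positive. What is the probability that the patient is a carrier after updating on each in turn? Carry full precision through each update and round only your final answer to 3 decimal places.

0.961

After a blood test='negative': P(carrier) = 0.8·0.9000 / (0.8·0.9000 + 0.85·0.1000) ≈ 0.8944
After a second independent assay='negative': P(carrier) = 0.7·0.8944 / (0.7·0.8944 + 0.85·0.1056) ≈ 0.8746
After a blood test='positive': P(carrier) = 0.2·0.8746 / (0.2·0.8746 + 0.15·0.1254) ≈ 0.9029
After a second independent assay='positive': P(carrier) = 0.3·0.9029 / (0.3·0.9029 + 0.15·0.0971) ≈ 0.9490
After a blood test='positive': P(carrier) = 0.2·0.9490 / (0.2·0.9490 + 0.15·0.0510) ≈ 0.9612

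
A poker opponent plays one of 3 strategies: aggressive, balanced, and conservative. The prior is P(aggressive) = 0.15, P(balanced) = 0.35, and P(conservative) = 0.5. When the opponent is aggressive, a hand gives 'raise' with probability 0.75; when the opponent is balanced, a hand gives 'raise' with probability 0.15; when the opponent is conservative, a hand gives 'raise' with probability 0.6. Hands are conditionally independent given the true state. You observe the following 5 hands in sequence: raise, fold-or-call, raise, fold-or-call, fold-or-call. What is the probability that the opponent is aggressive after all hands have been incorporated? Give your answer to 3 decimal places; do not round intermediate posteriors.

0.075

After 'raise': normaliser = 0.75·0.1500 + 0.15·0.3500 + 0.6·0.5000; P(aggressive) ≈ 0.2419, P(balanced) ≈ 0.1129, P(conservative) ≈ 0.6452
After 'fold-or-call': normaliser = 0.25·0.2419 + 0.85·0.1129 + 0.4·0.6452; P(aggressive) ≈ 0.1459, P(balanced) ≈ 0.2315, P(conservative) ≈ 0.6226
After 'raise': normaliser = 0.75·0.1459 + 0.15·0.2315 + 0.6·0.6226; P(aggressive) ≈ 0.2114, P(balanced) ≈ 0.0671, P(conservative) ≈ 0.7215
After 'fold-or-call': normaliser = 0.25·0.2114 + 0.85·0.0671 + 0.4·0.7215; P(aggressive) ≈ 0.1326, P(balanced) ≈ 0.1431, P(conservative) ≈ 0.7243
After 'fold-or-call': normaliser = 0.25·0.1326 + 0.85·0.1431 + 0.4·0.7243; P(aggressive) ≈ 0.0746, P(balanced) ≈ 0.2736, P(conservative) ≈ 0.6518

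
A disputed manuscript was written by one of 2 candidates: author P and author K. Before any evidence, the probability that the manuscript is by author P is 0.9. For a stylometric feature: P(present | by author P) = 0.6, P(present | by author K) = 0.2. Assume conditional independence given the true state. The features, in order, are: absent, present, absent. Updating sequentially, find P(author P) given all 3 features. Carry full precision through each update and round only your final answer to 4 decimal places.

0.8710

Apply Bayes' rule sequentially, carrying P(author P) forward.
After 'absent': P(author P) = 0.4·0.9000 / (0.4·0.9000 + 0.8·0.1000) ≈ 0.8182
After 'present': P(author P) = 0.6·0.8182 / (0.6·0.8182 + 0.2·0.1818) ≈ 0.9310
After 'absent': P(author P) = 0.4·0.9310 / (0.4·0.9310 + 0.8·0.0690) ≈ 0.8710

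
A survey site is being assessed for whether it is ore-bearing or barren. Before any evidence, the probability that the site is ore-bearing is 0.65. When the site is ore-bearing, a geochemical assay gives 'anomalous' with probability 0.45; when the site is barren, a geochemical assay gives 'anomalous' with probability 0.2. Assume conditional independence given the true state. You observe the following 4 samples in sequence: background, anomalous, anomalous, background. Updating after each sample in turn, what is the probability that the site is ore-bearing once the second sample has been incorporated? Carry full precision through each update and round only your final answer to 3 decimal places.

0.742

Each posterior becomes the prior for the next update.
After 'background': P(ore) = 0.55·0.6500 / (0.55·0.6500 + 0.8·0.3500) ≈ 0.5608
After 'anomalous': P(ore) = 0.45·0.5608 / (0.45·0.5608 + 0.2·0.4392) ≈ 0.7418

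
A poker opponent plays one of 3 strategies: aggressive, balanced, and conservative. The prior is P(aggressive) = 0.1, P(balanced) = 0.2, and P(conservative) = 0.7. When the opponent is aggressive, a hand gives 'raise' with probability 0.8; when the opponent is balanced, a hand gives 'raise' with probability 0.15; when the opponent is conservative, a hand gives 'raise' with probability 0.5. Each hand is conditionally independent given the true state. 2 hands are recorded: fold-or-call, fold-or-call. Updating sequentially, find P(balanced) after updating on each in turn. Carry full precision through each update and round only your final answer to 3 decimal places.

Apply Bayes' rule sequentially, carrying P(balanced) forward.
After 'fold-or-call': normaliser = 0.2·0.1000 + 0.85·0.2000 + 0.5·0.7000; P(aggressive) ≈ 0.0370, P(balanced) ≈ 0.3148, P(conservative) ≈ 0.6481
After 'fold-or-call': normaliser = 0.2·0.0370 + 0.85·0.3148 + 0.5·0.6481; P(aggressive) ≈ 0.0124, P(balanced) ≈ 0.4467, P(conservative) ≈ 0.5410

0.447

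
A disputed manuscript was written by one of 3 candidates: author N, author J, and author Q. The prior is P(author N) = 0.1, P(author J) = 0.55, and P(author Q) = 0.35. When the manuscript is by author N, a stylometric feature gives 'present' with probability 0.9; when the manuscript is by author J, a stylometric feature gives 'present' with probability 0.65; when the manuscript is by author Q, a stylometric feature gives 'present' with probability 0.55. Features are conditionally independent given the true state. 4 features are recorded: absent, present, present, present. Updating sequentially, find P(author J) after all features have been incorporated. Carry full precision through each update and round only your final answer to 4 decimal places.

After 'absent': normaliser = 0.1·0.1000 + 0.35·0.5500 + 0.45·0.3500; P(author N) ≈ 0.0278, P(author J) ≈ 0.5347, P(author Q) ≈ 0.4375
After 'present': normaliser = 0.9·0.0278 + 0.65·0.5347 + 0.55·0.4375; P(author N) ≈ 0.0408, P(author J) ≈ 0.5668, P(author Q) ≈ 0.3924
After 'present': normaliser = 0.9·0.0408 + 0.65·0.5668 + 0.55·0.3924; P(author N) ≈ 0.0591, P(author J) ≈ 0.5933, P(author Q) ≈ 0.3476
After 'present': normaliser = 0.9·0.0591 + 0.65·0.5933 + 0.55·0.3476; P(author N) ≈ 0.0844, P(author J) ≈ 0.6122, P(author Q) ≈ 0.3034

0.6122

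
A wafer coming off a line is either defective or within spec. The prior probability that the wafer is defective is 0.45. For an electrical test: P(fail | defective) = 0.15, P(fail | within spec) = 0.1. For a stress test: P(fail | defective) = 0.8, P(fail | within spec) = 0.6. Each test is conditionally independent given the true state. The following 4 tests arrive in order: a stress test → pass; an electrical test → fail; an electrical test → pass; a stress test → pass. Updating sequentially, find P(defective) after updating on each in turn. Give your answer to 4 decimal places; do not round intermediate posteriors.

After a stress test='pass': P(defective) = 0.2·0.4500 / (0.2·0.4500 + 0.4·0.5500) ≈ 0.2903
After an electrical test='fail': P(defective) = 0.15·0.2903 / (0.15·0.2903 + 0.1·0.7097) ≈ 0.3803
After an electrical test='pass': P(defective) = 0.85·0.3803 / (0.85·0.3803 + 0.9·0.6197) ≈ 0.3669
After a stress test='pass': P(defective) = 0.2·0.3669 / (0.2·0.3669 + 0.4·0.6331) ≈ 0.2247

0.2247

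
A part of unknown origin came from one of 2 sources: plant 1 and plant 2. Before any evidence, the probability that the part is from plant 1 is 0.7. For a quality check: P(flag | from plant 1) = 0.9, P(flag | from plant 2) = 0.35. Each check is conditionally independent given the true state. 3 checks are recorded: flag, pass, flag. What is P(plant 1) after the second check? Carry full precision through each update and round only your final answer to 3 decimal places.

0.480

After 'flag': P(plant 1) = 0.9·0.7000 / (0.9·0.7000 + 0.35·0.3000) ≈ 0.8571
After 'pass': P(plant 1) = 0.1·0.8571 / (0.1·0.8571 + 0.65·0.1429) ≈ 0.4800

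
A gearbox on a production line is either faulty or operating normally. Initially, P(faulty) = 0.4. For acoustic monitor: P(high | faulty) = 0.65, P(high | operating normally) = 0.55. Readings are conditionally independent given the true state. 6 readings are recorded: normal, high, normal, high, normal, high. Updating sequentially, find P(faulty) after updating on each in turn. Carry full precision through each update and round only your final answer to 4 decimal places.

0.3411

After 'normal': P(faulty) = 0.35·0.4000 / (0.35·0.4000 + 0.45·0.6000) ≈ 0.3415
After 'high': P(faulty) = 0.65·0.3415 / (0.65·0.3415 + 0.55·0.6585) ≈ 0.3800
After 'normal': P(faulty) = 0.35·0.3800 / (0.35·0.3800 + 0.45·0.6200) ≈ 0.3228
After 'high': P(faulty) = 0.65·0.3228 / (0.65·0.3228 + 0.55·0.6772) ≈ 0.3603
After 'normal': P(faulty) = 0.35·0.3603 / (0.35·0.3603 + 0.45·0.6397) ≈ 0.3046
After 'high': P(faulty) = 0.65·0.3046 / (0.65·0.3046 + 0.55·0.6954) ≈ 0.3411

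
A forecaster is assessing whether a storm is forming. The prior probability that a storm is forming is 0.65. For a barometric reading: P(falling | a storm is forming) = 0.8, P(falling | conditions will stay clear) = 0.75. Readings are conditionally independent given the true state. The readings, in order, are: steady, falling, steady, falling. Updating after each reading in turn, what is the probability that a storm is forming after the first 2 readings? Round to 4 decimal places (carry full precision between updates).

After 'steady': P(storm) = 0.2·0.6500 / (0.2·0.6500 + 0.25·0.3500) ≈ 0.5977
After 'falling': P(storm) = 0.8·0.5977 / (0.8·0.5977 + 0.75·0.4023) ≈ 0.6131

0.6131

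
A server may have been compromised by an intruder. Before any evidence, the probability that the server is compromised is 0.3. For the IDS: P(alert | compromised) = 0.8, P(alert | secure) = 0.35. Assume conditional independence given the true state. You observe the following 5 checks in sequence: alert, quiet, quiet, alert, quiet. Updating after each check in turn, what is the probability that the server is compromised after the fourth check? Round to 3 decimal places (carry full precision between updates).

0.175

After 'alert': P(compromised) = 0.8·0.3000 / (0.8·0.3000 + 0.35·0.7000) ≈ 0.4948
After 'quiet': P(compromised) = 0.2·0.4948 / (0.2·0.4948 + 0.65·0.5052) ≈ 0.2316
After 'quiet': P(compromised) = 0.2·0.2316 / (0.2·0.2316 + 0.65·0.7684) ≈ 0.0849
After 'alert': P(compromised) = 0.8·0.0849 / (0.8·0.0849 + 0.35·0.9151) ≈ 0.1749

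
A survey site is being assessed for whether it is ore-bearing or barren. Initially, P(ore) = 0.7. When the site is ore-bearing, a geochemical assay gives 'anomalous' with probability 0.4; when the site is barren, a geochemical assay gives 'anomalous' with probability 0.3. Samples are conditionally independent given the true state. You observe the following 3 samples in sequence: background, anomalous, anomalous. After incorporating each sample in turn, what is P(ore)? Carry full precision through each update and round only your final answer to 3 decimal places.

0.780

After 'background': P(ore) = 0.6·0.7000 / (0.6·0.7000 + 0.7·0.3000) ≈ 0.6667
After 'anomalous': P(ore) = 0.4·0.6667 / (0.4·0.6667 + 0.3·0.3333) ≈ 0.7273
After 'anomalous': P(ore) = 0.4·0.7273 / (0.4·0.7273 + 0.3·0.2727) ≈ 0.7805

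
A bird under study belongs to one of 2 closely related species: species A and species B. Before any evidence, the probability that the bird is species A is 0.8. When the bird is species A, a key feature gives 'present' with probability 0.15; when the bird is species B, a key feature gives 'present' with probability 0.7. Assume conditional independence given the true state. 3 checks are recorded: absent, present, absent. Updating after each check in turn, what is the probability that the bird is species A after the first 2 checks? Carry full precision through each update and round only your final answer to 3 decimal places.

Each posterior becomes the prior for the next update.
After 'absent': P(species A) = 0.85·0.8000 / (0.85·0.8000 + 0.3·0.2000) ≈ 0.9189
After 'present': P(species A) = 0.15·0.9189 / (0.15·0.9189 + 0.7·0.0811) ≈ 0.7083

0.708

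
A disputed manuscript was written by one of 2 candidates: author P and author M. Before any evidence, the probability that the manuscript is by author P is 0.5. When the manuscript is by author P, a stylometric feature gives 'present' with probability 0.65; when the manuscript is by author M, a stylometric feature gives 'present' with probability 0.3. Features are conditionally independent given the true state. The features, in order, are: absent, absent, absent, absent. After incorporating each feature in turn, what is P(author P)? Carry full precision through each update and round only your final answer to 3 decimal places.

After 'absent': P(author P) = 0.35·0.5000 / (0.35·0.5000 + 0.7·0.5000) ≈ 0.3333
After 'absent': P(author P) = 0.35·0.3333 / (0.35·0.3333 + 0.7·0.6667) ≈ 0.2000
After 'absent': P(author P) = 0.35·0.2000 / (0.35·0.2000 + 0.7·0.8000) ≈ 0.1111
After 'absent': P(author P) = 0.35·0.1111 / (0.35·0.1111 + 0.7·0.8889) ≈ 0.0588

0.059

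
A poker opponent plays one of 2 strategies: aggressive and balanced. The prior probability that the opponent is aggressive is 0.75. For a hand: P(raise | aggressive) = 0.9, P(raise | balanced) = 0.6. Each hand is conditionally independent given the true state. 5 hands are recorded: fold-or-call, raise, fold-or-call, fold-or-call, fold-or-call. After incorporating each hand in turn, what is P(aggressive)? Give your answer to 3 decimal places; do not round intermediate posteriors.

Apply Bayes' rule sequentially, carrying P(aggressive) forward.
After 'fold-or-call': P(aggressive) = 0.1·0.7500 / (0.1·0.7500 + 0.4·0.2500) ≈ 0.4286
After 'raise': P(aggressive) = 0.9·0.4286 / (0.9·0.4286 + 0.6·0.5714) ≈ 0.5294
After 'fold-or-call': P(aggressive) = 0.1·0.5294 / (0.1·0.5294 + 0.4·0.4706) ≈ 0.2195
After 'fold-or-call': P(aggressive) = 0.1·0.2195 / (0.1·0.2195 + 0.4·0.7805) ≈ 0.0657
After 'fold-or-call': P(aggressive) = 0.1·0.0657 / (0.1·0.0657 + 0.4·0.9343) ≈ 0.0173

0.017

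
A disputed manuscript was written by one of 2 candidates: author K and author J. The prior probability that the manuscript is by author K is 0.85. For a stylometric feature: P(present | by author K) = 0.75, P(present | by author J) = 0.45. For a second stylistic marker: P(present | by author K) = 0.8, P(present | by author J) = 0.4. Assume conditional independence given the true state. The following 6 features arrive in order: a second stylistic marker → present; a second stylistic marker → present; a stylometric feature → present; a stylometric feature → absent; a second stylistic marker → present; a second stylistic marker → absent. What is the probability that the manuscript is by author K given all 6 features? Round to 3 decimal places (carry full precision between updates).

0.920

After a second stylistic marker='present': P(author K) = 0.8·0.8500 / (0.8·0.8500 + 0.4·0.1500) ≈ 0.9189
After a second stylistic marker='present': P(author K) = 0.8·0.9189 / (0.8·0.9189 + 0.4·0.0811) ≈ 0.9577
After a stylometric feature='present': P(author K) = 0.75·0.9577 / (0.75·0.9577 + 0.45·0.0423) ≈ 0.9742
After a stylometric feature='absent': P(author K) = 0.25·0.9742 / (0.25·0.9742 + 0.55·0.0258) ≈ 0.9450
After a second stylistic marker='present': P(author K) = 0.8·0.9450 / (0.8·0.9450 + 0.4·0.0550) ≈ 0.9717
After a second stylistic marker='absent': P(author K) = 0.2·0.9717 / (0.2·0.9717 + 0.6·0.0283) ≈ 0.9197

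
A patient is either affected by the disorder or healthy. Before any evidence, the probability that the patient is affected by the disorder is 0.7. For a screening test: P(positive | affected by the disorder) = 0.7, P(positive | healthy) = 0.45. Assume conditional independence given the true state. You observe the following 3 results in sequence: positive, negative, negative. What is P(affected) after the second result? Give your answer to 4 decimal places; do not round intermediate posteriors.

0.6644

After 'positive': P(affected) = 0.7·0.7000 / (0.7·0.7000 + 0.45·0.3000) ≈ 0.7840
After 'negative': P(affected) = 0.3·0.7840 / (0.3·0.7840 + 0.55·0.2160) ≈ 0.6644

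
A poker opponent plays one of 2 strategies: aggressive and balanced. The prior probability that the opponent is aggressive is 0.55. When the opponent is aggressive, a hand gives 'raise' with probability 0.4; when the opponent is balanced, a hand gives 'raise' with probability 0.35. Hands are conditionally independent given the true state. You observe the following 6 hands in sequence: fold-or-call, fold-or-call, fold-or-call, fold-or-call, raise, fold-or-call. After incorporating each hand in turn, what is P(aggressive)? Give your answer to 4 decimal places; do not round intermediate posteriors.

0.4835

After 'fold-or-call': P(aggressive) = 0.6·0.5500 / (0.6·0.5500 + 0.65·0.4500) ≈ 0.5301
After 'fold-or-call': P(aggressive) = 0.6·0.5301 / (0.6·0.5301 + 0.65·0.4699) ≈ 0.5101
After 'fold-or-call': P(aggressive) = 0.6·0.5101 / (0.6·0.5101 + 0.65·0.4899) ≈ 0.4901
After 'fold-or-call': P(aggressive) = 0.6·0.4901 / (0.6·0.4901 + 0.65·0.5099) ≈ 0.4702
After 'raise': P(aggressive) = 0.4·0.4702 / (0.4·0.4702 + 0.35·0.5298) ≈ 0.5035
After 'fold-or-call': P(aggressive) = 0.6·0.5035 / (0.6·0.5035 + 0.65·0.4965) ≈ 0.4835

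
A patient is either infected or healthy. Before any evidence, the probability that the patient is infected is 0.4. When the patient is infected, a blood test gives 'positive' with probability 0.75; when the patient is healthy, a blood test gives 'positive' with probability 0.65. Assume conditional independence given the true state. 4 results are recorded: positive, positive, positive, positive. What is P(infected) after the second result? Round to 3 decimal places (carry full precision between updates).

After 'positive': P(infected) = 0.75·0.4000 / (0.75·0.4000 + 0.65·0.6000) ≈ 0.4348
After 'positive': P(infected) = 0.75·0.4348 / (0.75·0.4348 + 0.65·0.5652) ≈ 0.4702

0.470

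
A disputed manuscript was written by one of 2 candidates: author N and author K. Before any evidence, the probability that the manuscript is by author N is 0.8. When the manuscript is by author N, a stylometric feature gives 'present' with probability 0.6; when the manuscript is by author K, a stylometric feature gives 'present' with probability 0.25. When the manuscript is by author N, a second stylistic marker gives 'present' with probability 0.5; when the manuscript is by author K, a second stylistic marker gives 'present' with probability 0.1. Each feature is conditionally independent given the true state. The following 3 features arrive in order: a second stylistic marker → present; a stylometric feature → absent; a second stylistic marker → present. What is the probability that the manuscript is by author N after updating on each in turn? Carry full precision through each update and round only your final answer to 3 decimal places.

After a second stylistic marker='present': P(author N) = 0.5·0.8000 / (0.5·0.8000 + 0.1·0.2000) ≈ 0.9524
After a stylometric feature='absent': P(author N) = 0.4·0.9524 / (0.4·0.9524 + 0.75·0.0476) ≈ 0.9143
After a second stylistic marker='present': P(author N) = 0.5·0.9143 / (0.5·0.9143 + 0.1·0.0857) ≈ 0.9816

0.982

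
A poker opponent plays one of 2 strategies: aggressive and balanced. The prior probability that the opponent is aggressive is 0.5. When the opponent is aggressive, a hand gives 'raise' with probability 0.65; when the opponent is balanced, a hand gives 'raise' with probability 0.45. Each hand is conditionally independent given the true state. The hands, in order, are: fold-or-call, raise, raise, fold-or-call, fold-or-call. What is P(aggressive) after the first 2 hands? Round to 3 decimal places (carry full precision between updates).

0.479

After 'fold-or-call': P(aggressive) = 0.35·0.5000 / (0.35·0.5000 + 0.55·0.5000) ≈ 0.3889
After 'raise': P(aggressive) = 0.65·0.3889 / (0.65·0.3889 + 0.45·0.6111) ≈ 0.4789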